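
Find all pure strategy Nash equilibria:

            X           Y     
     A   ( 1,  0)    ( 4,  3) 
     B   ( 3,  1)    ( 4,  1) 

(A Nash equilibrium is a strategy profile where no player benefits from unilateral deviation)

Nash equilibrium: (A, Y), (B, X), (B, Y)

Work:
Best responses:
  P1 vs X: payoffs [1, 3] → best response B (payoff 3)
  P1 vs Y: payoffs [4, 4] → best response A/B (payoff 4)
  P2 vs A: payoffs [0, 3] → best response Y (payoff 3)
  P2 vs B: payoffs [1, 1] → best response X/Y (payoff 1)
Mutual best responses: (A,Y), (B,X), (B,Y) → Nash equilibria.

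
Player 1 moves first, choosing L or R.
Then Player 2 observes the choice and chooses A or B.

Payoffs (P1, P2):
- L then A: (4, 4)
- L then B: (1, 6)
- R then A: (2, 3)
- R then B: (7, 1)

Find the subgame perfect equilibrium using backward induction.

P1 plays R, P2 plays B after L and A after R; Payoff (2, 3)

Work:
Backward induction:
After L: P2 chooses B → P1 gets 1
After R: P2 chooses A → P1 gets 2
P1 chooses R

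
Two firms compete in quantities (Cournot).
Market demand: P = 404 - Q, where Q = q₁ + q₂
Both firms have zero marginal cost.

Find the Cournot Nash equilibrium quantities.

q₁* = q₂* = 134.67; P* = 134.67

Work:
Profit: π_i = P·q_i = (a - q_i - q_j)·q_i
FOC: ∂π_i/∂q_i = a - 2q_i - q_j = 0
Reaction function: q_i = (404 - q_j)/2
Symmetry: q* = 404/3 = 134.67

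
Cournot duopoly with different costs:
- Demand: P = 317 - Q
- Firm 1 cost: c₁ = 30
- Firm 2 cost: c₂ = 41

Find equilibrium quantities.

q₁* = 99.33, q₂* = 88.33

Work:
Reaction: q₁ = (317 - 30 - q₂)/2
Reaction: q₂ = (317 - 41 - q₁)/2
Solve simultaneously:
q₁* = (317 - 2×30 + 41)/3 = 99.33
q₂* = (317 - 2×41 + 30)/3 = 88.33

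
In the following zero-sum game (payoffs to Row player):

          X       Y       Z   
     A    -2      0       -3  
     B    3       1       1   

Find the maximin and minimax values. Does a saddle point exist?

Maximin = 1, Minimax = 1, Saddle: True

Work:
Row minimums: [-3, 1] → maximin = 1
Column maximums: [3, 1, 1] → minimax = 1
Saddle point exists! Game value = 1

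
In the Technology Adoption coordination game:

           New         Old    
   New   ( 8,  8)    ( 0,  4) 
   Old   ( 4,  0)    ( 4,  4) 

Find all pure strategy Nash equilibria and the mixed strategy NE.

Pure NE: (New, New) and (Old, Old); Mixed NE: p = 0.5, q = 0.5

Work:
Check pure NE:
(New, New): (8, 8) - no unilateral deviation beneficial
(Old, Old): (4, 4) - no unilateral deviation beneficial
Mixed NE: P1 plays New with p = 0.5, P2 plays New with q = 0.5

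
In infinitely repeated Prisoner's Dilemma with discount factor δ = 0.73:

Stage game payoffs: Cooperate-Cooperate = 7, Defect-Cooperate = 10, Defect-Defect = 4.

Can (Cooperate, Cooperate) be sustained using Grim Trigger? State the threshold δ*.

δ* = 0.5; since δ = 0.73 ≥ 0.5, cooperation can be sustained

Work:
For Grim Trigger:
Cooperate forever: 7/(1-δ)
Defect then punished: 10 + 4·δ/(1-δ)
Need: 7/(1-δ) ≥ 10 + 4·δ/(1-δ)
Solving: δ ≥ (T-R)/(T-P) = (10-7)/(10-4) = 0.5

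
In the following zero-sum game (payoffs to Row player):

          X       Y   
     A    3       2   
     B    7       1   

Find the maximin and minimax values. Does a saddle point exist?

Maximin = 2, Minimax = 2, Saddle: True

Work:
Row minimums: [2, 1] → maximin = 2
Column maximums: [7, 2] → minimax = 2
Saddle point exists! Game value = 2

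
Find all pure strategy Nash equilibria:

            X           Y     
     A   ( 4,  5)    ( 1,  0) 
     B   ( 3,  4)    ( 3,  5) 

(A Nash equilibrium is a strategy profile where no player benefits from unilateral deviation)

Nash equilibrium: (A, X), (B, Y)

Work:
Best responses:
  P1 vs X: payoffs [4, 3] → best response A (payoff 4)
  P1 vs Y: payoffs [1, 3] → best response B (payoff 3)
  P2 vs A: payoffs [5, 0] → best response X (payoff 5)
  P2 vs B: payoffs [4, 5] → best response Y (payoff 5)
Mutual best responses: (A,X), (B,Y) → Nash equilibria.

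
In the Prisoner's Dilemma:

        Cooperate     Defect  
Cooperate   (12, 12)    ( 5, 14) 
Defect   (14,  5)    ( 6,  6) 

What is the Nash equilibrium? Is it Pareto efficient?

(Defect, Defect) is NE; not Pareto efficient

Work:
Defect dominates Cooperate for both players:
If P2 cooperates: Defect (14) > Cooperate (12)
If P2 defects: Defect (6) > Cooperate (5)
NE: (Defect, Defect) with payoff (6, 6)
But (Cooperate, Cooperate) = (12, 12) Pareto dominates (6, 6)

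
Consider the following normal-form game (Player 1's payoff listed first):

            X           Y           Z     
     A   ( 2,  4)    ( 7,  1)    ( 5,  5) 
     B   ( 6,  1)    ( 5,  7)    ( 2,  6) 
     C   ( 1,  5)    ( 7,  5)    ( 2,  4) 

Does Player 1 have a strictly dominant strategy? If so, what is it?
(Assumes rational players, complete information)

No strictly dominant strategy exists for Player 1

Work:
A strategy strictly dominates another if it gives a strictly higher payoff against every opponent action. Compare each pair of P1's strategies column-by-column:
  A vs B: [2 vs 6, 7 vs 5, 5 vs 2] → A does not strictly dominate B (column X: 2 ≤ 6)
  A vs C: [2 vs 1, 7 vs 7, 5 vs 2] → A does not strictly dominate C (column Y: 7 ≤ 7)
  B vs A: [6 vs 2, 5 vs 7, 2 vs 5] → B does not strictly dominate A (column Y: 5 ≤ 7)
  B vs C: [6 vs 1, 5 vs 7, 2 vs 2] → B does not strictly dominate C (column Y: 5 ≤ 7)
  C vs A: [1 vs 2, 7 vs 7, 2 vs 5] → C does not strictly dominate A (column X: 1 ≤ 2)
  C vs B: [1 vs 6, 7 vs 5, 2 vs 2] → C does not strictly dominate B (column X: 1 ≤ 6)
No single strategy strictly dominates all others → no strictly dominant strategy.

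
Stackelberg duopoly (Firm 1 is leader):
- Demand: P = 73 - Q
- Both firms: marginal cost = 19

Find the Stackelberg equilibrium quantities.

q₁* (leader) = 27.0, q₂* (follower) = 13.5

Work:
Follower's reaction: q₂ = (a - c - q₁)/2
Leader substitutes: π₁ = q₁·(a - q₁ - (a-c-q₁)/2 - c)
FOC: q₁* = (73 - 19)/2 = 27.00
Then: q₂* = (73 - 19 - 27.0)/2 = 13.50
Leader has first-mover advantage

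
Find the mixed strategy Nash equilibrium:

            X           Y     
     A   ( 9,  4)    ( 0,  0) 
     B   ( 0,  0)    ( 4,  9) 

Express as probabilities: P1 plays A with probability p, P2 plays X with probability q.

p = 0.6923, q = 0.3077

Work:
Find probabilities that make opponent indifferent:
P2 chooses q to make P1 indifferent between A and B
P1 chooses p to make P2 indifferent between X and Y
Mixed NE: P1 plays (A: 0.6923, B: 0.3077), P2 plays (X: 0.3077, Y: 0.6923)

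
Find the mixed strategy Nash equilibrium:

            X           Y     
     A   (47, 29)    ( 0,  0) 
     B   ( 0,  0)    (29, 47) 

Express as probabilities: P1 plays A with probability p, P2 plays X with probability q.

p = 0.6184, q = 0.3816

Work:
Find probabilities that make opponent indifferent:
P2 chooses q to make P1 indifferent between A and B
P1 chooses p to make P2 indifferent between X and Y
Mixed NE: P1 plays (A: 0.6184, B: 0.3816), P2 plays (X: 0.3816, Y: 0.6184)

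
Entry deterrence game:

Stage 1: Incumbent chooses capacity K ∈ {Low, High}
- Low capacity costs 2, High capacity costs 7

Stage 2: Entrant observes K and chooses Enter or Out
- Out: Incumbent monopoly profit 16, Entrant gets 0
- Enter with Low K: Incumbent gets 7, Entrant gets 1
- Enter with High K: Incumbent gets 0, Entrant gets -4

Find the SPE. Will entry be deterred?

SPE: (High, Enter|Low, Out|High); Entry deterred. Incumbent net profit = 9

Work:
After Low K: Entrant enters (1 > 0)
After High K: Entrant stays out (-4 < 0)
Incumbent: Low → 7−2=5, High → 16−7=9
Incumbent chooses High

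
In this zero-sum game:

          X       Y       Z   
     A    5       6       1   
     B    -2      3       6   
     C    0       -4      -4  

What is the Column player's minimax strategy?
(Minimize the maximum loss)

Column should play X, value = 5

Work:
Column player minimizes Row's maximum payoff:
Column X: max payoff to Row = 5
Column Y: max payoff to Row = 6
Column Z: max payoff to Row = 6
Minimum is 5, achieved by column X.
Minimax strategy: X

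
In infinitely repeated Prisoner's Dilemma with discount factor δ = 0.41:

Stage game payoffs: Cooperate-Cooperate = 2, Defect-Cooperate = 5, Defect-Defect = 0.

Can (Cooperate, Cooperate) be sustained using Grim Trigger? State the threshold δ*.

δ* = 0.6; since δ = 0.41 < 0.6, cooperation cannot be sustained

Work:
For Grim Trigger:
Cooperate forever: 2/(1-δ)
Defect then punished: 5 + 0·δ/(1-δ)
Need: 2/(1-δ) ≥ 5 + 0·δ/(1-δ)
Solving: δ ≥ (T-R)/(T-P) = (5-2)/(5-0) = 0.6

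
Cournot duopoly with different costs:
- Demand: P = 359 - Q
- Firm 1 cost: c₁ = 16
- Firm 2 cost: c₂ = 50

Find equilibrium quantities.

q₁* = 125.67, q₂* = 91.67

Work:
Reaction: q₁ = (359 - 16 - q₂)/2
Reaction: q₂ = (359 - 50 - q₁)/2
Solve simultaneously:
q₁* = (359 - 2×16 + 50)/3 = 125.67
q₂* = (359 - 2×50 + 16)/3 = 91.67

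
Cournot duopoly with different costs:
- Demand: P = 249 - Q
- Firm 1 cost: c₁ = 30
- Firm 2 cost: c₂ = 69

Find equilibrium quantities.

q₁* = 86.0, q₂* = 47.0

Work:
Reaction: q₁ = (249 - 30 - q₂)/2
Reaction: q₂ = (249 - 69 - q₁)/2
Solve simultaneously:
q₁* = (249 - 2×30 + 69)/3 = 86.0
q₂* = (249 - 2×69 + 30)/3 = 47.0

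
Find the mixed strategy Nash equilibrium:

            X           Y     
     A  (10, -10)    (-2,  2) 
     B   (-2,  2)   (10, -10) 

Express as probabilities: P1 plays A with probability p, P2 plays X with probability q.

p = 0.5, q = 0.5

Work:
Find probabilities that make opponent indifferent:
P2 chooses q to make P1 indifferent between A and B
P1 chooses p to make P2 indifferent between X and Y
Mixed NE: P1 plays (A: 0.5, B: 0.5), P2 plays (X: 0.5, Y: 0.5)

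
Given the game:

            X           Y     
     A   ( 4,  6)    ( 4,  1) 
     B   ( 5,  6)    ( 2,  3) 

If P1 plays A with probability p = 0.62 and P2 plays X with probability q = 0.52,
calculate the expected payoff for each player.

E[P1] = 3.8328, E[P2] = 3.9648

Work:
E[P1] = p·q·π₁(A,X) + p·(1-q)·π₁(A,Y) + (1-p)·q·π₁(B,X) + (1-p)·(1-q)·π₁(B,Y)
= 0.62·0.52·4 + 0.62·0.48·4 + 0.38·0.52·5 + 0.38·0.48·2
= 3.8328

E[P2] = 3.9648 (similar calculation)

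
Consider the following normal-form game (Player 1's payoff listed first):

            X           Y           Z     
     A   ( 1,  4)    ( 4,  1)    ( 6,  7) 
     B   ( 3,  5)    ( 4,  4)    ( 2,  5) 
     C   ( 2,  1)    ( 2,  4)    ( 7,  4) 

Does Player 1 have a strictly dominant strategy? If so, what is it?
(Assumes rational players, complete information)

No strictly dominant strategy exists for Player 1

Work:
A strategy strictly dominates another if it gives a strictly higher payoff against every opponent action. Compare each pair of P1's strategies column-by-column:
  A vs B: [1 vs 3, 4 vs 4, 6 vs 2] → A does not strictly dominate B (column X: 1 ≤ 3)
  A vs C: [1 vs 2, 4 vs 2, 6 vs 7] → A does not strictly dominate C (column X: 1 ≤ 2)
  B vs A: [3 vs 1, 4 vs 4, 2 vs 6] → B does not strictly dominate A (column Y: 4 ≤ 4)
  B vs C: [3 vs 2, 4 vs 2, 2 vs 7] → B does not strictly dominate C (column Z: 2 ≤ 7)
  C vs A: [2 vs 1, 2 vs 4, 7 vs 6] → C does not strictly dominate A (column Y: 2 ≤ 4)
  C vs B: [2 vs 3, 2 vs 4, 7 vs 2] → C does not strictly dominate B (column X: 2 ≤ 3)
No single strategy strictly dominates all others → no strictly dominant strategy.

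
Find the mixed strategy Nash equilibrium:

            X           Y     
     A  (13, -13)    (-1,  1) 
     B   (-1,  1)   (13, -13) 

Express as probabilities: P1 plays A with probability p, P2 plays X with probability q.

p = 0.5, q = 0.5

Work:
Find probabilities that make opponent indifferent:
P2 chooses q to make P1 indifferent between A and B
P1 chooses p to make P2 indifferent between X and Y
Mixed NE: P1 plays (A: 0.5, B: 0.5), P2 plays (X: 0.5, Y: 0.5)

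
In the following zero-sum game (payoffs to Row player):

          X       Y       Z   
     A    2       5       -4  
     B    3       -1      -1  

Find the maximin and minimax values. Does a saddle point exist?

Maximin = -1, Minimax = -1, Saddle: True

Work:
Row minimums: [-4, -1] → maximin = -1
Column maximums: [3, 5, -1] → minimax = -1
Saddle point exists! Game value = -1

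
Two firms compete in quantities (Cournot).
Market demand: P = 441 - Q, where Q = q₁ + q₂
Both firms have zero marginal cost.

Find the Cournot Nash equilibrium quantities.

q₁* = q₂* = 147.0; P* = 147.0

Work:
Profit: π_i = P·q_i = (a - q_i - q_j)·q_i
FOC: ∂π_i/∂q_i = a - 2q_i - q_j = 0
Reaction function: q_i = (441 - q_j)/2
Symmetry: q* = 441/3 = 147.0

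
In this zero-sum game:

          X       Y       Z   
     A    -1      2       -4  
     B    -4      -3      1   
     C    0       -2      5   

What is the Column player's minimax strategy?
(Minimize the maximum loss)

Column should play X, value = 0

Work:
Column player minimizes Row's maximum payoff:
Column X: max payoff to Row = 0
Column Y: max payoff to Row = 2
Column Z: max payoff to Row = 5
Minimum is 0, achieved by column X.
Minimax strategy: X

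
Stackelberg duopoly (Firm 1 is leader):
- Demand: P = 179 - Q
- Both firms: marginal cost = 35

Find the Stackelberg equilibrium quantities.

q₁* (leader) = 72.0, q₂* (follower) = 36.0

Work:
Follower's reaction: q₂ = (a - c - q₁)/2
Leader substitutes: π₁ = q₁·(a - q₁ - (a-c-q₁)/2 - c)
FOC: q₁* = (179 - 35)/2 = 72.00
Then: q₂* = (179 - 35 - 72.0)/2 = 36.00
Leader has first-mover advantage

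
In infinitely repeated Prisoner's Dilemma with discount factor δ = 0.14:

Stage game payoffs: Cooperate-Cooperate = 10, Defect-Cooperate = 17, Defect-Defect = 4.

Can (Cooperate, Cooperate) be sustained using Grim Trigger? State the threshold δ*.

δ* = 0.5385; since δ = 0.14 < 0.5385, cooperation cannot be sustained

Work:
For Grim Trigger:
Cooperate forever: 10/(1-δ)
Defect then punished: 17 + 4·δ/(1-δ)
Need: 10/(1-δ) ≥ 17 + 4·δ/(1-δ)
Solving: δ ≥ (T-R)/(T-P) = (17-10)/(17-4) = 0.5385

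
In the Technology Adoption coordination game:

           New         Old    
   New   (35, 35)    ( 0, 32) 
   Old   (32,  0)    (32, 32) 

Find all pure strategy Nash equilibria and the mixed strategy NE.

Pure NE: (New, New) and (Old, Old); Mixed NE: p = 0.9143, q = 0.9143

Work:
Check pure NE:
(New, New): (35, 35) - no unilateral deviation beneficial
(Old, Old): (32, 32) - no unilateral deviation beneficial
Mixed NE: P1 plays New with p = 0.9143, P2 plays New with q = 0.9143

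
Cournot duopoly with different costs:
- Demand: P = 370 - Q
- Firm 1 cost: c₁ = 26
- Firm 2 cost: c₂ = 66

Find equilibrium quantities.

q₁* = 128.0, q₂* = 88.0

Work:
Reaction: q₁ = (370 - 26 - q₂)/2
Reaction: q₂ = (370 - 66 - q₁)/2
Solve simultaneously:
q₁* = (370 - 2×26 + 66)/3 = 128.0
q₂* = (370 - 2×66 + 26)/3 = 88.0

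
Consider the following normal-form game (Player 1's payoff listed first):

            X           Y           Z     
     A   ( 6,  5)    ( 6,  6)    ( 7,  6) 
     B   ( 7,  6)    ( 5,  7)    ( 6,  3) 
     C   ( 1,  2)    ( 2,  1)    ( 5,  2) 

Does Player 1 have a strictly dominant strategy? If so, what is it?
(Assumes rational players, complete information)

No strictly dominant strategy exists for Player 1

Work:
A strategy strictly dominates another if it gives a strictly higher payoff against every opponent action. Compare each pair of P1's strategies column-by-column:
  A vs B: [6 vs 7, 6 vs 5, 7 vs 6] → A does not strictly dominate B (column X: 6 ≤ 7)
  A vs C: [6 vs 1, 6 vs 2, 7 vs 5] → A strictly dominates C
  B vs A: [7 vs 6, 5 vs 6, 6 vs 7] → B does not strictly dominate A (column Y: 5 ≤ 6)
  B vs C: [7 vs 1, 5 vs 2, 6 vs 5] → B strictly dominates C
  C vs A: [1 vs 6, 2 vs 6, 5 vs 7] → C does not strictly dominate A (column X: 1 ≤ 6)
  C vs B: [1 vs 7, 2 vs 5, 5 vs 6] → C does not strictly dominate B (column X: 1 ≤ 7)
No single strategy strictly dominates all others → no strictly dominant strategy.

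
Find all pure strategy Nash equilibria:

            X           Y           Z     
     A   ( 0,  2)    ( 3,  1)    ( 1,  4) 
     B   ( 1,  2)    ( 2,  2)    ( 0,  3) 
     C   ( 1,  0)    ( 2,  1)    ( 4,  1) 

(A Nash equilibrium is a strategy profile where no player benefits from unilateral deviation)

Nash equilibrium: (C, Z)

Work:
Best responses:
  P1 vs X: payoffs [0, 1, 1] → best response B/C (payoff 1)
  P1 vs Y: payoffs [3, 2, 2] → best response A (payoff 3)
  P1 vs Z: payoffs [1, 0, 4] → best response C (payoff 4)
  P2 vs A: payoffs [2, 1, 4] → best response Z (payoff 4)
  P2 vs B: payoffs [2, 2, 3] → best response Z (payoff 3)
  P2 vs C: payoffs [0, 1, 1] → best response Y/Z (payoff 1)
Mutual best responses: (C,Z) → Nash equilibria.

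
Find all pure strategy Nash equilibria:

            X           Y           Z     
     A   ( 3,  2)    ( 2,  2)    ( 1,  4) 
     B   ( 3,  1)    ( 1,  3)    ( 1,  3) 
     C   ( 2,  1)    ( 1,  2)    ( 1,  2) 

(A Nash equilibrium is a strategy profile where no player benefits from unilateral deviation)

Nash equilibrium: (A, Z), (B, Z), (C, Z)

Work:
Best responses:
  P1 vs X: payoffs [3, 3, 2] → best response A/B (payoff 3)
  P1 vs Y: payoffs [2, 1, 1] → best response A (payoff 2)
  P1 vs Z: payoffs [1, 1, 1] → best response A/B/C (payoff 1)
  P2 vs A: payoffs [2, 2, 4] → best response Z (payoff 4)
  P2 vs B: payoffs [1, 3, 3] → best response Y/Z (payoff 3)
  P2 vs C: payoffs [1, 2, 2] → best response Y/Z (payoff 2)
Mutual best responses: (A,Z), (B,Z), (C,Z) → Nash equilibria.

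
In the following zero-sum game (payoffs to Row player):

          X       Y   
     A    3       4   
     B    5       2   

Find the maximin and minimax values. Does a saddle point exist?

Maximin = 3, Minimax = 4, Saddle: False

Work:
Row minimums: [3, 2] → maximin = 3
Column maximums: [5, 4] → minimax = 4
No saddle point (maximin ≠ minimax). Mixed strategy needed.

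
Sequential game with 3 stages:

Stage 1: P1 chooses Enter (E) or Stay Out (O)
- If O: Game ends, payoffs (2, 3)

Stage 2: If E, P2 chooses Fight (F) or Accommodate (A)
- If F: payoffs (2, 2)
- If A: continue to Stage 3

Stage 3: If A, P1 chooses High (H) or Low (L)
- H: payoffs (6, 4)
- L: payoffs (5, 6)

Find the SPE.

SPE: (E, A, H); Outcome (6, 4)

Work:
Stage 3: P1 chooses H (6 vs 5)
Stage 2: P2: F->2, A->4 (anticipating H). Choose A
Stage 1: P1: O->2, E->6 (anticipating A, H). Choose E
SPE path: E -> A -> H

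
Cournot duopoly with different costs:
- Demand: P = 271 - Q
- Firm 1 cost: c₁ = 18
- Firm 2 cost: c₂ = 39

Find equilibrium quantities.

q₁* = 91.33, q₂* = 70.33

Work:
Reaction: q₁ = (271 - 18 - q₂)/2
Reaction: q₂ = (271 - 39 - q₁)/2
Solve simultaneously:
q₁* = (271 - 2×18 + 39)/3 = 91.33
q₂* = (271 - 2×39 + 18)/3 = 70.33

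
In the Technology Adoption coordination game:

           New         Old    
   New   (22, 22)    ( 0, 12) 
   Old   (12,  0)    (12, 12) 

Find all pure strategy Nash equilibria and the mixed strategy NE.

Pure NE: (New, New) and (Old, Old); Mixed NE: p = 0.5455, q = 0.5455

Work:
Check pure NE:
(New, New): (22, 22) - no unilateral deviation beneficial
(Old, Old): (12, 12) - no unilateral deviation beneficial
Mixed NE: P1 plays New with p = 0.5455, P2 plays New with q = 0.5455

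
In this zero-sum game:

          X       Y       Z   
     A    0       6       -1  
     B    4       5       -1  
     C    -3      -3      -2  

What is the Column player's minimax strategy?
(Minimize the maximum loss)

Column should play Z, value = -1

Work:
Column player minimizes Row's maximum payoff:
Column X: max payoff to Row = 4
Column Y: max payoff to Row = 6
Column Z: max payoff to Row = -1
Minimum is -1, achieved by column Z.
Minimax strategy: Z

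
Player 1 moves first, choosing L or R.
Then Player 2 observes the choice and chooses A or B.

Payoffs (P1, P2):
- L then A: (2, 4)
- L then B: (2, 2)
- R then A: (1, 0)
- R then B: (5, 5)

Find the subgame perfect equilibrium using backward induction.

P1 plays R, P2 plays A after L and B after R; Payoff (5, 5)

Work:
Backward induction:
After L: P2 chooses A → P1 gets 2
After R: P2 chooses B → P1 gets 5
P1 chooses R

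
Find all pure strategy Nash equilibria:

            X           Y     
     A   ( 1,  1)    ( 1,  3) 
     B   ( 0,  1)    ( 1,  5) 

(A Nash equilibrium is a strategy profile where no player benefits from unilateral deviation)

Nash equilibrium: (A, Y), (B, Y)

Work:
Best responses:
  P1 vs X: payoffs [1, 0] → best response A (payoff 1)
  P1 vs Y: payoffs [1, 1] → best response A/B (payoff 1)
  P2 vs A: payoffs [1, 3] → best response Y (payoff 3)
  P2 vs B: payoffs [1, 5] → best response Y (payoff 5)
Mutual best responses: (A,Y), (B,Y) → Nash equilibria.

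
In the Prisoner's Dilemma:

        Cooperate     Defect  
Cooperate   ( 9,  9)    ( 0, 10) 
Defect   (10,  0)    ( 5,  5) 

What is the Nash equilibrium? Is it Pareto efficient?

(Defect, Defect) is NE; not Pareto efficient

Work:
Defect dominates Cooperate for both players:
If P2 cooperates: Defect (10) > Cooperate (9)
If P2 defects: Defect (5) > Cooperate (0)
NE: (Defect, Defect) with payoff (5, 5)
But (Cooperate, Cooperate) = (9, 9) Pareto dominates (5, 5)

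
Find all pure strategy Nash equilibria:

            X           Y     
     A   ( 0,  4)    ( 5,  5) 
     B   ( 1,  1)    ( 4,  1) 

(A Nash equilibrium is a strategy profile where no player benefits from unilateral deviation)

Nash equilibrium: (A, Y), (B, X)

Work:
Best responses:
  P1 vs X: payoffs [0, 1] → best response B (payoff 1)
  P1 vs Y: payoffs [5, 4] → best response A (payoff 5)
  P2 vs A: payoffs [4, 5] → best response Y (payoff 5)
  P2 vs B: payoffs [1, 1] → best response X/Y (payoff 1)
Mutual best responses: (A,Y), (B,X) → Nash equilibria.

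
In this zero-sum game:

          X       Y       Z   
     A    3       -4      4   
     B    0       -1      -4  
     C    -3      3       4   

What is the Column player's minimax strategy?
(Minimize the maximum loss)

Column should play X or Y (all achieve the minimum), value = 3

Work:
Column player minimizes Row's maximum payoff:
Column X: max payoff to Row = 3
Column Y: max payoff to Row = 3
Column Z: max payoff to Row = 4
Minimum is 3, achieved by columns X, Y (tied).
Each of X or Y is a minimax strategy.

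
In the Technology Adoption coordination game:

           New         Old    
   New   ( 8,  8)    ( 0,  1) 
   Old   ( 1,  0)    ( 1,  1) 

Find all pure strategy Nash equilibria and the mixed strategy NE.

Pure NE: (New, New) and (Old, Old); Mixed NE: p = 0.125, q = 0.125

Work:
Check pure NE:
(New, New): (8, 8) - no unilateral deviation beneficial
(Old, Old): (1, 1) - no unilateral deviation beneficial
Mixed NE: P1 plays New with p = 0.125, P2 plays New with q = 0.125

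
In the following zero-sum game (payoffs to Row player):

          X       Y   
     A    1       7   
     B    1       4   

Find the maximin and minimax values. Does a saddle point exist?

Maximin = 1, Minimax = 1, Saddle: True

Work:
Row minimums: [1, 1] → maximin = 1
Column maximums: [1, 7] → minimax = 1
Saddle point exists! Game value = 1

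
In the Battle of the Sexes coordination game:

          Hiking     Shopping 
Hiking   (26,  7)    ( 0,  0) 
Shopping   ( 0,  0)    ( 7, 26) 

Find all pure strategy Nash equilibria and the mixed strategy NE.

Pure NE: (Hiking, Hiking) and (Shopping, Shopping); Mixed NE: p = 0.7879, q = 0.2121

Work:
Check pure NE:
(Hiking, Hiking): (26, 7) - no unilateral deviation beneficial
(Shopping, Shopping): (7, 26) - no unilateral deviation beneficial
Mixed NE: P1 plays Hiking with p = 0.7879, P2 plays Hiking with q = 0.2121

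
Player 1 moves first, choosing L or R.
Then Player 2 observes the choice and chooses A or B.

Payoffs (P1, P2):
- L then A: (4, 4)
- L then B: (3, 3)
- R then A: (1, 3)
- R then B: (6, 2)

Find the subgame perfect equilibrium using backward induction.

P1 plays L, P2 plays A after L and A after R; Payoff (4, 4)

Work:
Backward induction:
After L: P2 chooses A → P1 gets 4
After R: P2 chooses A → P1 gets 1
P1 chooses L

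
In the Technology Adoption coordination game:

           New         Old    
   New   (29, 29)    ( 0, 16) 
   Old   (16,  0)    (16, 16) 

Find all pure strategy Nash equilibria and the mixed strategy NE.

Pure NE: (New, New) and (Old, Old); Mixed NE: p = 0.5517, q = 0.5517

Work:
Check pure NE:
(New, New): (29, 29) - no unilateral deviation beneficial
(Old, Old): (16, 16) - no unilateral deviation beneficial
Mixed NE: P1 plays New with p = 0.5517, P2 plays New with q = 0.5517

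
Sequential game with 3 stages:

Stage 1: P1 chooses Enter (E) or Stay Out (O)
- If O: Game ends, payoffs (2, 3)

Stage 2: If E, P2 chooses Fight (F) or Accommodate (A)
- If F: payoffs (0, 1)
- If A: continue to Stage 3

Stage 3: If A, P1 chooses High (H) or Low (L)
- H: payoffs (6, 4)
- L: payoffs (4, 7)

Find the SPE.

SPE: (E, A, H); Outcome (6, 4)

Work:
Stage 3: P1 chooses H (6 vs 4)
Stage 2: P2: F->1, A->4 (anticipating H). Choose A
Stage 1: P1: O->2, E->6 (anticipating A, H). Choose E
SPE path: E -> A -> H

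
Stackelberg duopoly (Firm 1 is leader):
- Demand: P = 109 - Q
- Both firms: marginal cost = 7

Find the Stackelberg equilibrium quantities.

q₁* (leader) = 51.0, q₂* (follower) = 25.5

Work:
Follower's reaction: q₂ = (a - c - q₁)/2
Leader substitutes: π₁ = q₁·(a - q₁ - (a-c-q₁)/2 - c)
FOC: q₁* = (109 - 7)/2 = 51.00
Then: q₂* = (109 - 7 - 51.0)/2 = 25.50
Leader has first-mover advantage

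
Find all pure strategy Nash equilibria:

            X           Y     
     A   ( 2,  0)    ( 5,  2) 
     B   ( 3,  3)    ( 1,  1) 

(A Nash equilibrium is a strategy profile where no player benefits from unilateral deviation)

Nash equilibrium: (A, Y), (B, X)

Work:
Best responses:
  P1 vs X: payoffs [2, 3] → best response B (payoff 3)
  P1 vs Y: payoffs [5, 1] → best response A (payoff 5)
  P2 vs A: payoffs [0, 2] → best response Y (payoff 2)
  P2 vs B: payoffs [3, 1] → best response X (payoff 3)
Mutual best responses: (A,Y), (B,X) → Nash equilibria.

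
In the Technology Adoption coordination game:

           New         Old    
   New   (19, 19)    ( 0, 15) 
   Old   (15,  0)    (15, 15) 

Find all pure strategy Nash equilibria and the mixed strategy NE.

Pure NE: (New, New) and (Old, Old); Mixed NE: p = 0.7895, q = 0.7895

Work:
Check pure NE:
(New, New): (19, 19) - no unilateral deviation beneficial
(Old, Old): (15, 15) - no unilateral deviation beneficial
Mixed NE: P1 plays New with p = 0.7895, P2 plays New with q = 0.7895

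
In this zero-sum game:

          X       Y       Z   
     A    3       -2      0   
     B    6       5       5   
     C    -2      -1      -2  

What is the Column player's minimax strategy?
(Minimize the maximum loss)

Column should play Y or Z (all achieve the minimum), value = 5

Work:
Column player minimizes Row's maximum payoff:
Column X: max payoff to Row = 6
Column Y: max payoff to Row = 5
Column Z: max payoff to Row = 5
Minimum is 5, achieved by columns Y, Z (tied).
Each of Y or Z is a minimax strategy.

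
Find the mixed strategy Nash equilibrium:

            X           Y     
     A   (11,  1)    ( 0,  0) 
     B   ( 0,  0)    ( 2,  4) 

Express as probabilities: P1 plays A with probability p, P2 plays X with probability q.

p = 0.8, q = 0.1538

Work:
Find probabilities that make opponent indifferent:
P2 chooses q to make P1 indifferent between A and B
P1 chooses p to make P2 indifferent between X and Y
Mixed NE: P1 plays (A: 0.8, B: 0.2), P2 plays (X: 0.1538, Y: 0.8462)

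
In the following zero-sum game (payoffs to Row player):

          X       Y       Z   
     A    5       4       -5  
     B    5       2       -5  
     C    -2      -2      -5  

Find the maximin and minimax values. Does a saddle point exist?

Maximin = -5, Minimax = -5, Saddle: True

Work:
Row minimums: [-5, -5, -5] → maximin = -5
Column maximums: [5, 4, -5] → minimax = -5
Saddle point exists! Game value = -5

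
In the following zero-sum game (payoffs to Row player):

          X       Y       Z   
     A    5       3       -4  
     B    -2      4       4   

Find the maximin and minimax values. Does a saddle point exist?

Maximin = -2, Minimax = 4, Saddle: False

Work:
Row minimums: [-4, -2] → maximin = -2
Column maximums: [5, 4, 4] → minimax = 4
No saddle point (maximin ≠ minimax). Mixed strategy needed.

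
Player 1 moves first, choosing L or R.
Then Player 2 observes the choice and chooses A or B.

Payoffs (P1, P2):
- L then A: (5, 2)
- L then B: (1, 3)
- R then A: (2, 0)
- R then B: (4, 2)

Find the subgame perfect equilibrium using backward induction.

P1 plays R, P2 plays B after L and B after R; Payoff (4, 2)

Work:
Backward induction:
After L: P2 chooses B → P1 gets 1
After R: P2 chooses B → P1 gets 4
P1 chooses R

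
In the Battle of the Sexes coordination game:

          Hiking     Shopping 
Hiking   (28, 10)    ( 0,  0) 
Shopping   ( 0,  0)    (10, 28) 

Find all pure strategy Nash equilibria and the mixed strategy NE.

Pure NE: (Hiking, Hiking) and (Shopping, Shopping); Mixed NE: p = 0.7368, q = 0.2632

Work:
Check pure NE:
(Hiking, Hiking): (28, 10) - no unilateral deviation beneficial
(Shopping, Shopping): (10, 28) - no unilateral deviation beneficial
Mixed NE: P1 plays Hiking with p = 0.7368, P2 plays Hiking with q = 0.2632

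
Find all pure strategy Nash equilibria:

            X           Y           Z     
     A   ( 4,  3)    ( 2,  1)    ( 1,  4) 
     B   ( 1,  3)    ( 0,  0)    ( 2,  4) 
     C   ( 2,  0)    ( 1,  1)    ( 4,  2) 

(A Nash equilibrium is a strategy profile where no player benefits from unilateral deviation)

Nash equilibrium: (C, Z)

Work:
Best responses:
  P1 vs X: payoffs [4, 1, 2] → best response A (payoff 4)
  P1 vs Y: payoffs [2, 0, 1] → best response A (payoff 2)
  P1 vs Z: payoffs [1, 2, 4] → best response C (payoff 4)
  P2 vs A: payoffs [3, 1, 4] → best response Z (payoff 4)
  P2 vs B: payoffs [3, 0, 4] → best response Z (payoff 4)
  P2 vs C: payoffs [0, 1, 2] → best response Z (payoff 2)
Mutual best responses: (C,Z) → Nash equilibria.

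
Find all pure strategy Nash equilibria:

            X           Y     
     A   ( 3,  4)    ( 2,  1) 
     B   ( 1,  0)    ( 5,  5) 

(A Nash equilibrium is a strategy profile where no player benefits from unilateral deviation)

Nash equilibrium: (A, X), (B, Y)

Work:
Best responses:
  P1 vs X: payoffs [3, 1] → best response A (payoff 3)
  P1 vs Y: payoffs [2, 5] → best response B (payoff 5)
  P2 vs A: payoffs [4, 1] → best response X (payoff 4)
  P2 vs B: payoffs [0, 5] → best response Y (payoff 5)
Mutual best responses: (A,X), (B,Y) → Nash equilibria.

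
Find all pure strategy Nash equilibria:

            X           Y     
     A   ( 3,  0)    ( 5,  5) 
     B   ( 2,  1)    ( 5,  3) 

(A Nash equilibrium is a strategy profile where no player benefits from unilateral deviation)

Nash equilibrium: (A, Y), (B, Y)

Work:
Best responses:
  P1 vs X: payoffs [3, 2] → best response A (payoff 3)
  P1 vs Y: payoffs [5, 5] → best response A/B (payoff 5)
  P2 vs A: payoffs [0, 5] → best response Y (payoff 5)
  P2 vs B: payoffs [1, 3] → best response Y (payoff 3)
Mutual best responses: (A,Y), (B,Y) → Nash equilibria.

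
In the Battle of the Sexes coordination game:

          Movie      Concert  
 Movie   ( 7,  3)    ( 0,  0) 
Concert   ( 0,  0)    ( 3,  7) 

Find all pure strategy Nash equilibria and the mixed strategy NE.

Pure NE: (Movie, Movie) and (Concert, Concert); Mixed NE: p = 0.7, q = 0.3

Work:
Check pure NE:
(Movie, Movie): (7, 3) - no unilateral deviation beneficial
(Concert, Concert): (3, 7) - no unilateral deviation beneficial
Mixed NE: P1 plays Movie with p = 0.7, P2 plays Movie with q = 0.3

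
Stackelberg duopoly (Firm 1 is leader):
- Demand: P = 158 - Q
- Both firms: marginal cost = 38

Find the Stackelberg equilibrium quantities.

q₁* (leader) = 60.0, q₂* (follower) = 30.0

Work:
Follower's reaction: q₂ = (a - c - q₁)/2
Leader substitutes: π₁ = q₁·(a - q₁ - (a-c-q₁)/2 - c)
FOC: q₁* = (158 - 38)/2 = 60.00
Then: q₂* = (158 - 38 - 60.0)/2 = 30.00
Leader has first-mover advantage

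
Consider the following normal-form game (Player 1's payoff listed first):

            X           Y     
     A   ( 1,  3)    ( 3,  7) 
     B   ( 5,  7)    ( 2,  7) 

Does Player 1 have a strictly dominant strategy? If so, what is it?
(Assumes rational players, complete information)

No strictly dominant strategy exists for Player 1

Work:
A strategy strictly dominates another if it gives a strictly higher payoff against every opponent action. Compare each pair of P1's strategies column-by-column:
  A vs B: [1 vs 5, 3 vs 2] → A does not strictly dominate B (column X: 1 ≤ 5)
  B vs A: [5 vs 1, 2 vs 3] → B does not strictly dominate A (column Y: 2 ≤ 3)
No single strategy strictly dominates all others → no strictly dominant strategy.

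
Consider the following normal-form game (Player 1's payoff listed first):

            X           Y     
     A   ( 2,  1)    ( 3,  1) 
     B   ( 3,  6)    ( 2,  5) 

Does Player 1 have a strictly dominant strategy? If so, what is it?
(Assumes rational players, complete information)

No strictly dominant strategy exists for Player 1

Work:
A strategy strictly dominates another if it gives a strictly higher payoff against every opponent action. Compare each pair of P1's strategies column-by-column:
  A vs B: [2 vs 3, 3 vs 2] → A does not strictly dominate B (column X: 2 ≤ 3)
  B vs A: [3 vs 2, 2 vs 3] → B does not strictly dominate A (column Y: 2 ≤ 3)
No single strategy strictly dominates all others → no strictly dominant strategy.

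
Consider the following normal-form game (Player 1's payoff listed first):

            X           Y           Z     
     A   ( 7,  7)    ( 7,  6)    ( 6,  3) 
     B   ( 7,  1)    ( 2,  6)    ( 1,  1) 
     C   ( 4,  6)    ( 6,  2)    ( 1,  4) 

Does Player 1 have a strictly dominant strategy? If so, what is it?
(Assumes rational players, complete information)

No strictly dominant strategy exists for Player 1

Work:
A strategy strictly dominates another if it gives a strictly higher payoff against every opponent action. Compare each pair of P1's strategies column-by-column:
  A vs B: [7 vs 7, 7 vs 2, 6 vs 1] → A does not strictly dominate B (column X: 7 ≤ 7)
  A vs C: [7 vs 4, 7 vs 6, 6 vs 1] → A strictly dominates C
  B vs A: [7 vs 7, 2 vs 7, 1 vs 6] → B does not strictly dominate A (column X: 7 ≤ 7)
  B vs C: [7 vs 4, 2 vs 6, 1 vs 1] → B does not strictly dominate C (column Y: 2 ≤ 6)
  C vs A: [4 vs 7, 6 vs 7, 1 vs 6] → C does not strictly dominate A (column X: 4 ≤ 7)
  C vs B: [4 vs 7, 6 vs 2, 1 vs 1] → C does not strictly dominate B (column X: 4 ≤ 7)
No single strategy strictly dominates all others → no strictly dominant strategy.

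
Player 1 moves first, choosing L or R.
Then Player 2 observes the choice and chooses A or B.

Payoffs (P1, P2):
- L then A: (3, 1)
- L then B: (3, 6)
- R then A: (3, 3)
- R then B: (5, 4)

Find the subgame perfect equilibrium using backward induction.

P1 plays R, P2 plays B after L and B after R; Payoff (5, 4)

Work:
Backward induction:
After L: P2 chooses B → P1 gets 3
After R: P2 chooses B → P1 gets 5
P1 chooses R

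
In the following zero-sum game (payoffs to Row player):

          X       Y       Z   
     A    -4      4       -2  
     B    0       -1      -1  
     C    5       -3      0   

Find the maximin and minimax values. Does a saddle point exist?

Maximin = -1, Minimax = 0, Saddle: False

Work:
Row minimums: [-4, -1, -3] → maximin = -1
Column maximums: [5, 4, 0] → minimax = 0
No saddle point (maximin ≠ minimax). Mixed strategy needed.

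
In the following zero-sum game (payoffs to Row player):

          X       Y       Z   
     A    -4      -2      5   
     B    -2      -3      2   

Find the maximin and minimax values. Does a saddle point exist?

Maximin = -3, Minimax = -2, Saddle: False

Work:
Row minimums: [-4, -3] → maximin = -3
Column maximums: [-2, -2, 5] → minimax = -2
No saddle point (maximin ≠ minimax). Mixed strategy needed.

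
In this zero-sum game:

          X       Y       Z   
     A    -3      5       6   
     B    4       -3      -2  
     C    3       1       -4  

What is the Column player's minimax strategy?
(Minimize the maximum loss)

Column should play X, value = 4

Work:
Column player minimizes Row's maximum payoff:
Column X: max payoff to Row = 4
Column Y: max payoff to Row = 5
Column Z: max payoff to Row = 6
Minimum is 4, achieved by column X.
Minimax strategy: X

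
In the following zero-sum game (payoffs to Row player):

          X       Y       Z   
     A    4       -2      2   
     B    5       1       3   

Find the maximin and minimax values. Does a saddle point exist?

Maximin = 1, Minimax = 1, Saddle: True

Work:
Row minimums: [-2, 1] → maximin = 1
Column maximums: [5, 1, 3] → minimax = 1
Saddle point exists! Game value = 1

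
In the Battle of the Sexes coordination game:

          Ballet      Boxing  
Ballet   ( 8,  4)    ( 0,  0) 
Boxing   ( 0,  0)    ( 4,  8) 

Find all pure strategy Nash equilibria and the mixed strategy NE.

Pure NE: (Ballet, Ballet) and (Boxing, Boxing); Mixed NE: p = 0.6667, q = 0.3333

Work:
Check pure NE:
(Ballet, Ballet): (8, 4) - no unilateral deviation beneficial
(Boxing, Boxing): (4, 8) - no unilateral deviation beneficial
Mixed NE: P1 plays Ballet with p = 0.6667, P2 plays Ballet with q = 0.3333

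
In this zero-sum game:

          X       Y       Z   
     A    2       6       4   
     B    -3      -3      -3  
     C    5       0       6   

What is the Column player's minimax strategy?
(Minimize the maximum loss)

Column should play X, value = 5

Work:
Column player minimizes Row's maximum payoff:
Column X: max payoff to Row = 5
Column Y: max payoff to Row = 6
Column Z: max payoff to Row = 6
Minimum is 5, achieved by column X.
Minimax strategy: X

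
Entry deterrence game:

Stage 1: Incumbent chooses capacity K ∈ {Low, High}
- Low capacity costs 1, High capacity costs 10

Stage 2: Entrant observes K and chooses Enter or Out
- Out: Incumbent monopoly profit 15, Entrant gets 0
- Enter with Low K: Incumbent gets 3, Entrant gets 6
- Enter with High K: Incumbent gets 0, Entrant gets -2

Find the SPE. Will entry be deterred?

SPE: (High, Enter|Low, Out|High); Entry deterred. Incumbent net profit = 5

Work:
After Low K: Entrant enters (6 > 0)
After High K: Entrant stays out (-2 < 0)
Incumbent: Low → 3−1=2, High → 15−10=5
Incumbent chooses High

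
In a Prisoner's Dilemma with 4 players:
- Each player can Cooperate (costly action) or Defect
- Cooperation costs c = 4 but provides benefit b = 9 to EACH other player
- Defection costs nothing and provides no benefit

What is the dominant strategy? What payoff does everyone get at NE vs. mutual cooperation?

Dominant: Defect; NE payoff = 0; Coop payoff = 23

Work:
Defect dominates (saves cost c = 4, benefit to others is external)
NE: All defect → everyone gets 0
If all cooperate: each receives (3)×9 - 4 = 23
Social dilemma: 23 > 0 but NE gives 0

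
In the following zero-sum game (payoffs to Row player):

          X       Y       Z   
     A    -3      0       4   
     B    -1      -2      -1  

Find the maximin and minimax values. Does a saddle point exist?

Maximin = -2, Minimax = -1, Saddle: False

Work:
Row minimums: [-3, -2] → maximin = -2
Column maximums: [-1, 0, 4] → minimax = -1
No saddle point (maximin ≠ minimax). Mixed strategy needed.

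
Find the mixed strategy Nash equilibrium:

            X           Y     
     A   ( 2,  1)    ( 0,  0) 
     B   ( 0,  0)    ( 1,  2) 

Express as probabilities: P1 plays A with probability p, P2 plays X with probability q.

p = 0.6667, q = 0.3333

Work:
Find probabilities that make opponent indifferent:
P2 chooses q to make P1 indifferent between A and B
P1 chooses p to make P2 indifferent between X and Y
Mixed NE: P1 plays (A: 0.6667, B: 0.3333), P2 plays (X: 0.3333, Y: 0.6667)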